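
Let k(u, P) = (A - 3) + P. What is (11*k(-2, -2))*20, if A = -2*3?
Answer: -2420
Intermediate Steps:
A = -6
k(u, P) = -9 + P (k(u, P) = (-6 - 3) + P = -9 + P)
(11*k(-2, -2))*20 = (11*(-9 - 2))*20 = (11*(-11))*20 = -121*20 = -2420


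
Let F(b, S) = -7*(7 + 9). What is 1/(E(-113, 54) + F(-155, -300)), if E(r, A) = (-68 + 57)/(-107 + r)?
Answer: -20/2239 ≈ -0.0089326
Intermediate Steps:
F(b, S) = -112 (F(b, S) = -7*16 = -112)
E(r, A) = -11/(-107 + r)
1/(E(-113, 54) + F(-155, -300)) = 1/(-11/(-107 - 113) - 112) = 1/(-11/(-220) - 112) = 1/(-11*(-1/220) - 112) = 1/(1/20 - 112) = 1/(-2239/20) = -20/2239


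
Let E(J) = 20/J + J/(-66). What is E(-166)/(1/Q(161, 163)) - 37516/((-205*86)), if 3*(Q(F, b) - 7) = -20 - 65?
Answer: -3546190954/72432855 ≈ -48.958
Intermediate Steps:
E(J) = 20/J - J/66 (E(J) = 20/J + J*(-1/66) = 20/J - J/66)
Q(F, b) = -64/3 (Q(F, b) = 7 + (-20 - 65)/3 = 7 + (⅓)*(-85) = 7 - 85/3 = -64/3)
E(-166)/(1/Q(161, 163)) - 37516/((-205*86)) = (20/(-166) - 1/66*(-166))/(1/(-64/3)) - 37516/((-205*86)) = (20*(-1/166) + 83/33)/(-3/64) - 37516/(-17630) = (-10/83 + 83/33)*(-64/3) - 37516*(-1/17630) = (6559/2739)*(-64/3) + 18758/8815 = -419776/8217 + 18758/8815 = -3546190954/72432855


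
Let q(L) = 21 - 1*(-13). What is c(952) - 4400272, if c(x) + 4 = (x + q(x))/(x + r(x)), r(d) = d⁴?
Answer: -106303801318088723/24158439452 ≈ -4.4003e+6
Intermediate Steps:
q(L) = 34 (q(L) = 21 + 13 = 34)
c(x) = -4 + (34 + x)/(x + x⁴) (c(x) = -4 + (x + 34)/(x + x⁴) = -4 + (34 + x)/(x + x⁴))
c(952) - 4400272 = (34 - 4*952⁴ - 3*952)/(952 + 952⁴) - 4400272 = (34 - 4*821386940416 - 2856)/(952 + 821386940416) - 4400272 = (34 - 3285547761664 - 2856)/821386941368 - 4400272 = (1/821386941368)*(-3285547764486) - 4400272 = -96633757779/24158439452 - 4400272 = -106303801318088723/24158439452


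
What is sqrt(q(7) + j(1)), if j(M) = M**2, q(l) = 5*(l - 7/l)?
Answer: sqrt(31) ≈ 5.5678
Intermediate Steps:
q(l) = -35/l + 5*l
sqrt(q(7) + j(1)) = sqrt((-35/7 + 5*7) + 1**2) = sqrt((-35*1/7 + 35) + 1) = sqrt((-5 + 35) + 1) = sqrt(30 + 1) = sqrt(31)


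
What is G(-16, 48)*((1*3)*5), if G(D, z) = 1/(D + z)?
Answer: 15/32 ≈ 0.46875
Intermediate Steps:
G(-16, 48)*((1*3)*5) = ((1*3)*5)/(-16 + 48) = (3*5)/32 = (1/32)*15 = 15/32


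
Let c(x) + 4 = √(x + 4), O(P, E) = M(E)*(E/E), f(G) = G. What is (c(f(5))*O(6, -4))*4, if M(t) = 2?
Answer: -8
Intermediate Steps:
O(P, E) = 2 (O(P, E) = 2*(E/E) = 2*1 = 2)
c(x) = -4 + √(4 + x) (c(x) = -4 + √(x + 4) = -4 + √(4 + x))
(c(f(5))*O(6, -4))*4 = ((-4 + √(4 + 5))*2)*4 = ((-4 + √9)*2)*4 = ((-4 + 3)*2)*4 = -1*2*4 = -2*4 = -8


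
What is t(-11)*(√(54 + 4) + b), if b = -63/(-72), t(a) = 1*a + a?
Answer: -77/4 - 22*√58 ≈ -186.80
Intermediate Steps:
t(a) = 2*a (t(a) = a + a = 2*a)
b = 7/8 (b = -63*(-1/72) = 7/8 ≈ 0.87500)
t(-11)*(√(54 + 4) + b) = (2*(-11))*(√(54 + 4) + 7/8) = -22*(√58 + 7/8) = -22*(7/8 + √58) = -77/4 - 22*√58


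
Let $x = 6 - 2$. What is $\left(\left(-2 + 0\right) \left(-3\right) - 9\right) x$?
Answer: $-12$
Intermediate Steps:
$x = 4$
$\left(\left(-2 + 0\right) \left(-3\right) - 9\right) x = \left(\left(-2 + 0\right) \left(-3\right) - 9\right) 4 = \left(\left(-2\right) \left(-3\right) - 9\right) 4 = \left(6 - 9\right) 4 = \left(-3\right) 4 = -12$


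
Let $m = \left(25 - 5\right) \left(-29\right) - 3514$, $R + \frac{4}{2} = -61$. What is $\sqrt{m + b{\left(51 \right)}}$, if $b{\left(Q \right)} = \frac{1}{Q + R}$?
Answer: $\frac{i \sqrt{147387}}{6} \approx 63.985 i$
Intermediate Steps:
$R = -63$ ($R = -2 - 61 = -63$)
$b{\left(Q \right)} = \frac{1}{-63 + Q}$ ($b{\left(Q \right)} = \frac{1}{Q - 63} = \frac{1}{-63 + Q}$)
$m = -4094$ ($m = 20 \left(-29\right) - 3514 = -580 - 3514 = -4094$)
$\sqrt{m + b{\left(51 \right)}} = \sqrt{-4094 + \frac{1}{-63 + 51}} = \sqrt{-4094 + \frac{1}{-12}} = \sqrt{-4094 - \frac{1}{12}} = \sqrt{- \frac{49129}{12}} = \frac{i \sqrt{147387}}{6}$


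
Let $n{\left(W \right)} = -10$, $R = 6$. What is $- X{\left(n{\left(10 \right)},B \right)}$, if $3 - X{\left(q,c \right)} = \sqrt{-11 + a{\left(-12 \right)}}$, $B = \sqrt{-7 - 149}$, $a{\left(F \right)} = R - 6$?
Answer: $-3 + i \sqrt{11} \approx -3.0 + 3.3166 i$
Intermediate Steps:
$a{\left(F \right)} = 0$ ($a{\left(F \right)} = 6 - 6 = 0$)
$B = 2 i \sqrt{39}$ ($B = \sqrt{-156} = 2 i \sqrt{39} \approx 12.49 i$)
$X{\left(q,c \right)} = 3 - i \sqrt{11}$ ($X{\left(q,c \right)} = 3 - \sqrt{-11 + 0} = 3 - \sqrt{-11} = 3 - i \sqrt{11}$)
$- X{\left(n{\left(10 \right)},B \right)} = - (3 - i \sqrt{11}) = -3 + i \sqrt{11}$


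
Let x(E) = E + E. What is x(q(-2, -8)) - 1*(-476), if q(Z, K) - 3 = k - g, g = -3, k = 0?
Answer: 488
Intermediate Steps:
q(Z, K) = 6 (q(Z, K) = 3 + (0 - 1*(-3)) = 3 + (0 + 3) = 3 + 3 = 6)
x(E) = 2*E
x(q(-2, -8)) - 1*(-476) = 2*6 - 1*(-476) = 12 + 476 = 488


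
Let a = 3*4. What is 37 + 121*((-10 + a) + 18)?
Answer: 2457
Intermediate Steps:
a = 12
37 + 121*((-10 + a) + 18) = 37 + 121*((-10 + 12) + 18) = 37 + 121*(2 + 18) = 37 + 121*20 = 37 + 2420 = 2457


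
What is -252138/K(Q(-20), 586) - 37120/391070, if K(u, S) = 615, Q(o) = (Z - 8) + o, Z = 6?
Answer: -3287547882/8016935 ≈ -410.08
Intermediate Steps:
Q(o) = -2 + o (Q(o) = (6 - 8) + o = -2 + o)
-252138/K(Q(-20), 586) - 37120/391070 = -252138/615 - 37120/391070 = -252138*1/615 - 37120*1/391070 = -84046/205 - 3712/39107 = -3287547882/8016935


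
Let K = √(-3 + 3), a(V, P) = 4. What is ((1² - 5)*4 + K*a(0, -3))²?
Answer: 256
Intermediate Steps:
K = 0 (K = √0 = 0)
((1² - 5)*4 + K*a(0, -3))² = ((1² - 5)*4 + 0*4)² = ((1 - 5)*4 + 0)² = (-4*4 + 0)² = (-16 + 0)² = (-16)² = 256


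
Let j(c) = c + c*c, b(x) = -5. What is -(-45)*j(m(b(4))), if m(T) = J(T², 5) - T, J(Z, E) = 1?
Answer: 1890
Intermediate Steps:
m(T) = 1 - T
j(c) = c + c²
-(-45)*j(m(b(4))) = -(-45)*(1 - 1*(-5))*(1 + (1 - 1*(-5))) = -(-45)*(1 + 5)*(1 + (1 + 5)) = -(-45)*6*(1 + 6) = -(-45)*6*7 = -(-45)*42 = -45*(-42) = 1890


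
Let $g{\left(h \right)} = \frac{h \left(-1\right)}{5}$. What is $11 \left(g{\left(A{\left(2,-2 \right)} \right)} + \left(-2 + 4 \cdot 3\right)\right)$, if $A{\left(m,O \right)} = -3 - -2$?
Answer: $\frac{561}{5} \approx 112.2$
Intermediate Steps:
$A{\left(m,O \right)} = -1$ ($A{\left(m,O \right)} = -3 + 2 = -1$)
$g{\left(h \right)} = - \frac{h}{5}$ ($g{\left(h \right)} = - h \frac{1}{5} = - \frac{h}{5}$)
$11 \left(g{\left(A{\left(2,-2 \right)} \right)} + \left(-2 + 4 \cdot 3\right)\right) = 11 \left(\left(- \frac{1}{5}\right) \left(-1\right) + \left(-2 + 4 \cdot 3\right)\right) = 11 \left(\frac{1}{5} + \left(-2 + 12\right)\right) = 11 \left(\frac{1}{5} + 10\right) = 11 \cdot \frac{51}{5} = \frac{561}{5}$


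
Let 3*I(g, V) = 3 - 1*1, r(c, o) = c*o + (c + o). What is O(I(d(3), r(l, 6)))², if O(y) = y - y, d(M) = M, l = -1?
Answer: 0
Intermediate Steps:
r(c, o) = c + o + c*o
I(g, V) = ⅔ (I(g, V) = (3 - 1*1)/3 = (3 - 1)/3 = (⅓)*2 = ⅔)
O(y) = 0
O(I(d(3), r(l, 6)))² = 0² = 0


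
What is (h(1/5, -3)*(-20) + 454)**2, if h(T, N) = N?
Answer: 264196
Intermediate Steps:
(h(1/5, -3)*(-20) + 454)**2 = (-3*(-20) + 454)**2 = (60 + 454)**2 = 514**2 = 264196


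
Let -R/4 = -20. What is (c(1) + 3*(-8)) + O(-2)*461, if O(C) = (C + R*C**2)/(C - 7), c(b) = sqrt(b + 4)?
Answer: -48938/3 + sqrt(5) ≈ -16310.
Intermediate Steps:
R = 80 (R = -4*(-20) = 80)
c(b) = sqrt(4 + b)
O(C) = (C + 80*C**2)/(-7 + C) (O(C) = (C + 80*C**2)/(C - 7) = (C + 80*C**2)/(-7 + C))
(c(1) + 3*(-8)) + O(-2)*461 = (sqrt(4 + 1) + 3*(-8)) - 2*(1 + 80*(-2))/(-7 - 2)*461 = (sqrt(5) - 24) - 2*(1 - 160)/(-9)*461 = (-24 + sqrt(5)) - 2*(-1/9)*(-159)*461 = (-24 + sqrt(5)) - 106/3*461 = (-24 + sqrt(5)) - 48866/3 = -48938/3 + sqrt(5)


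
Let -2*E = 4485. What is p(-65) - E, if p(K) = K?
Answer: 4355/2 ≈ 2177.5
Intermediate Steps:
E = -4485/2 (E = -1/2*4485 = -4485/2 ≈ -2242.5)
p(-65) - E = -65 - 1*(-4485/2) = -65 + 4485/2 = 4355/2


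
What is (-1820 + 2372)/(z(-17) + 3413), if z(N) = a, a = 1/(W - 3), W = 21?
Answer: 9936/61435 ≈ 0.16173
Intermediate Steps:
a = 1/18 (a = 1/(21 - 3) = 1/18 ≈ 0.055556)
z(N) = 1/18
(-1820 + 2372)/(z(-17) + 3413) = (-1820 + 2372)/(1/18 + 3413) = 552/(61435/18) = 552*(18/61435) = 9936/61435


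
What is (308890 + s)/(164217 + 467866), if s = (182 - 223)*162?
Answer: 302248/632083 ≈ 0.47818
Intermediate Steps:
s = -6642 (s = -41*162 = -6642)
(308890 + s)/(164217 + 467866) = (308890 - 6642)/(164217 + 467866) = 302248/632083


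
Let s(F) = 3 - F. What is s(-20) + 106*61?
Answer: 6489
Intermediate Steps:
s(-20) + 106*61 = (3 - 1*(-20)) + 106*61 = (3 + 20) + 6466 = 23 + 6466 = 6489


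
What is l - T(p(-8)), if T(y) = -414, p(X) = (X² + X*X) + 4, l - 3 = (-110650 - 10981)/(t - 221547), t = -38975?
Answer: 108759305/260522 ≈ 417.47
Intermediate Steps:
l = 903197/260522 (l = 3 + (-110650 - 10981)/(-38975 - 221547) = 3 - 121631/(-260522) = 3 - 121631*(-1/260522) = 3 + 121631/260522 = 903197/260522 ≈ 3.4669)
p(X) = 4 + 2*X² (p(X) = (X² + X²) + 4 = 2*X² + 4 = 4 + 2*X²)
l - T(p(-8)) = 903197/260522 - 1*(-414) = 903197/260522 + 414 = 108759305/260522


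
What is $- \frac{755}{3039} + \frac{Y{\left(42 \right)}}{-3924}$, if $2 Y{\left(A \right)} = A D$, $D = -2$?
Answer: $- \frac{157499}{662502} \approx -0.23773$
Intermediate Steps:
$Y{\left(A \right)} = - A$ ($Y{\left(A \right)} = \frac{A \left(-2\right)}{2} = \frac{\left(-2\right) A}{2} = - A$)
$- \frac{755}{3039} + \frac{Y{\left(42 \right)}}{-3924} = - \frac{755}{3039} + \frac{\left(-1\right) 42}{-3924} = \left(-755\right) \frac{1}{3039} - - \frac{7}{654} = - \frac{755}{3039} + \frac{7}{654} = - \frac{157499}{662502}$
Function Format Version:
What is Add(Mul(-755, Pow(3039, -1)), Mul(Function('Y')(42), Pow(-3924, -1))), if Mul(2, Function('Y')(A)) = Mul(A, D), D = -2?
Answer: Rational(-157499, 662502) ≈ -0.23773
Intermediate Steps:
Function('Y')(A) = Mul(-1, A) (Function('Y')(A) = Mul(Rational(1, 2), Mul(A, -2)) = Mul(Rational(1, 2), Mul(-2, A)) = Mul(-1, A))
Add(Mul(-755, Pow(3039, -1)), Mul(Function('Y')(42), Pow(-3924, -1))) = Add(Mul(-755, Pow(3039, -1)), Mul(Mul(-1, 42), Pow(-3924, -1))) = Add(Mul(-755, Rational(1, 3039)), Mul(-42, Rational(-1, 3924))) = Add(Rational(-755, 3039), Rational(7, 654)) = Rational(-157499, 662502)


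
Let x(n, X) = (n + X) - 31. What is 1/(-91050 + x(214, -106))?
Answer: -1/90973 ≈ -1.0992e-5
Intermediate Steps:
x(n, X) = -31 + X + n (x(n, X) = (X + n) - 31 = -31 + X + n)
1/(-91050 + x(214, -106)) = 1/(-91050 + (-31 - 106 + 214)) = 1/(-91050 + 77) = 1/(-90973) = -1/90973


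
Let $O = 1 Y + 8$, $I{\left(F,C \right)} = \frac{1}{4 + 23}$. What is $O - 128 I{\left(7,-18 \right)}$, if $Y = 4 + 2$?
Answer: $\frac{250}{27} \approx 9.2593$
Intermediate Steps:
$Y = 6$
$I{\left(F,C \right)} = \frac{1}{27}$
$O = 14$ ($O = 1 \cdot 6 + 8 = 6 + 8 = 14$)
$O - 128 I{\left(7,-18 \right)} = 14 - \frac{128}{27} = \frac{250}{27}$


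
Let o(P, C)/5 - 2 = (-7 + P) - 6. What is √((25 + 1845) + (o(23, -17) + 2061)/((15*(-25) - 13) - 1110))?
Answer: √85573678/214 ≈ 43.227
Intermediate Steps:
o(P, C) = -55 + 5*P (o(P, C) = 10 + 5*((-7 + P) - 6) = 10 + 5*(-13 + P) = 10 + (-65 + 5*P) = -55 + 5*P)
√((25 + 1845) + (o(23, -17) + 2061)/((15*(-25) - 13) - 1110)) = √((25 + 1845) + ((-55 + 5*23) + 2061)/((15*(-25) - 13) - 1110)) = √(1870 + ((-55 + 115) + 2061)/((-375 - 13) - 1110)) = √(1870 + (60 + 2061)/(-388 - 1110)) = √(1870 + 2121/(-1498)) = √(1870 + 2121*(-1/1498)) = √(1870 - 303/214) = √(399877/214) = √85573678/214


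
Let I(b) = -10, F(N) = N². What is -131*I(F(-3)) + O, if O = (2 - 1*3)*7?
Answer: 1303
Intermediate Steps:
O = -7 (O = (2 - 3)*7 = -1*7 = -7)
-131*I(F(-3)) + O = -131*(-10) - 7 = 1310 - 7 = 1303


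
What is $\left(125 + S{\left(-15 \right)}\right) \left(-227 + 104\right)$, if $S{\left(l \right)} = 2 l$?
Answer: $-11685$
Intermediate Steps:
$\left(125 + S{\left(-15 \right)}\right) \left(-227 + 104\right) = \left(125 + 2 \left(-15\right)\right) \left(-227 + 104\right) = \left(125 - 30\right) \left(-123\right) = 95 \left(-123\right) = -11685$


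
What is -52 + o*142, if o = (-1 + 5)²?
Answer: 2220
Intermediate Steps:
o = 16 (o = 4² = 16)
-52 + o*142 = -52 + 16*142 = -52 + 2272 = 2220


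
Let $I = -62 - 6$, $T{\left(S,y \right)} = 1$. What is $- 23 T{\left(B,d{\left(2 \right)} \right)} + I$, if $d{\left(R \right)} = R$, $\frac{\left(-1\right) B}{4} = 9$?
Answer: $-91$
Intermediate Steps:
$B = -36$ ($B = \left(-4\right) 9 = -36$)
$I = -68$
$- 23 T{\left(B,d{\left(2 \right)} \right)} + I = \left(-23\right) 1 - 68 = -23 - 68 = -91$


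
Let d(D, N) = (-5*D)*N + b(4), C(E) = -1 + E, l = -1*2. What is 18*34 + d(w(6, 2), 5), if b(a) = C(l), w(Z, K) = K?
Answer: 559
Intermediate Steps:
l = -2
b(a) = -3 (b(a) = -1 - 2 = -3)
d(D, N) = -3 - 5*D*N (d(D, N) = (-5*D)*N - 3 = -5*D*N - 3 = -3 - 5*D*N)
18*34 + d(w(6, 2), 5) = 18*34 + (-3 - 5*2*5) = 612 + (-3 - 50) = 612 - 53 = 559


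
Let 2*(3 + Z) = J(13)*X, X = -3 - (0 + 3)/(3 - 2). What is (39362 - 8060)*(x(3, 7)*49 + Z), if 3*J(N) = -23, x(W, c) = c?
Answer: 11362626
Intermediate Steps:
J(N) = -23/3 (J(N) = (⅓)*(-23) = -23/3)
X = -6 (X = -3 - 3/1 = -3 - 3 = -6)
Z = 20 (Z = -3 + (-23/3*(-6))/2 = -3 + (½)*46 = -3 + 23 = 20)
(39362 - 8060)*(x(3, 7)*49 + Z) = (39362 - 8060)*(7*49 + 20) = 31302*(343 + 20) = 31302*363 = 11362626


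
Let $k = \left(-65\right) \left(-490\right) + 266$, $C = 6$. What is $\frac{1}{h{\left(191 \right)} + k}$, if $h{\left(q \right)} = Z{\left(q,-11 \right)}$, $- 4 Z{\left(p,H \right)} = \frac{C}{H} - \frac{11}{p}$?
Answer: $\frac{8404}{269904131} \approx 3.1137 \cdot 10^{-5}$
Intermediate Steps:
$Z{\left(p,H \right)} = - \frac{3}{2 H} + \frac{11}{4 p}$ ($Z{\left(p,H \right)} = - \frac{\frac{6}{H} - \frac{11}{p}}{4} = - \frac{- \frac{11}{p} + \frac{6}{H}}{4} = - \frac{3}{2 H} + \frac{11}{4 p}$)
$h{\left(q \right)} = \frac{3}{22} + \frac{11}{4 q}$ ($h{\left(q \right)} = - \frac{3}{2 \left(-11\right)} + \frac{11}{4 q} = \left(- \frac{3}{2}\right) \left(- \frac{1}{11}\right) + \frac{11}{4 q} = \frac{3}{22} + \frac{11}{4 q}$)
$k = 32116$ ($k = 31850 + 266 = 32116$)
$\frac{1}{h{\left(191 \right)} + k} = \frac{1}{\frac{121 + 6 \cdot 191}{44 \cdot 191} + 32116} = \frac{1}{\frac{1}{44} \cdot \frac{1}{191} \left(121 + 1146\right) + 32116} = \frac{1}{\frac{1}{44} \cdot \frac{1}{191} \cdot 1267 + 32116} = \frac{1}{\frac{1267}{8404} + 32116} = \frac{1}{\frac{269904131}{8404}} = \frac{8404}{269904131}$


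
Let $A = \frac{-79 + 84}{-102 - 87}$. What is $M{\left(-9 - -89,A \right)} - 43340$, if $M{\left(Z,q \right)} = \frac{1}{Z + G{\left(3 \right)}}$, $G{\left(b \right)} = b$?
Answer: $- \frac{3597219}{83} \approx -43340.0$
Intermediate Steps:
$A = - \frac{5}{189}$ ($A = \frac{5}{-189} = 5 \left(- \frac{1}{189}\right) = - \frac{5}{189} \approx -0.026455$)
$M{\left(Z,q \right)} = \frac{1}{3 + Z}$ ($M{\left(Z,q \right)} = \frac{1}{Z + 3} = \frac{1}{3 + Z}$)
$M{\left(-9 - -89,A \right)} - 43340 = \frac{1}{3 - -80} - 43340 = \frac{1}{3 + \left(-9 + 89\right)} - 43340 = \frac{1}{3 + 80} - 43340 = \frac{1}{83} - 43340 = - \frac{3597219}{83}$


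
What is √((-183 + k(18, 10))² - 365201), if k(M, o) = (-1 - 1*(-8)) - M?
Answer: 7*I*√6685 ≈ 572.33*I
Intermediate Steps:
k(M, o) = 7 - M (k(M, o) = (-1 + 8) - M = 7 - M)
√((-183 + k(18, 10))² - 365201) = √((-183 + (7 - 1*18))² - 365201) = √((-183 + (7 - 18))² - 365201) = √((-183 - 11)² - 365201) = √((-194)² - 365201) = √(37636 - 365201) = √(-327565) = 7*I*√6685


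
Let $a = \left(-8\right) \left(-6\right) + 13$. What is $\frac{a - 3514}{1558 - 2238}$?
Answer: $\frac{3453}{680} \approx 5.0779$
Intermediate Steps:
$a = 61$ ($a = 48 + 13 = 61$)
$\frac{a - 3514}{1558 - 2238} = \frac{61 - 3514}{1558 - 2238} = - \frac{3453}{-680} = \left(-3453\right) \left(- \frac{1}{680}\right) = \frac{3453}{680}$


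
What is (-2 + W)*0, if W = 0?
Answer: 0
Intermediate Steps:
(-2 + W)*0 = (-2 + 0)*0 = -2*0 = 0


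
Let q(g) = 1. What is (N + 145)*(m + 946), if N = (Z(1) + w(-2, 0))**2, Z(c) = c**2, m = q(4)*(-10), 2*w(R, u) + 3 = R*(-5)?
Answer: 154674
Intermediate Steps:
w(R, u) = -3/2 - 5*R/2 (w(R, u) = -3/2 + (R*(-5))/2 = -3/2 + (-5*R)/2 = -3/2 - 5*R/2)
m = -10 (m = 1*(-10) = -10)
N = 81/4 (N = (1**2 + (-3/2 - 5/2*(-2)))**2 = (1 + (-3/2 + 5))**2 = (1 + 7/2)**2 = (9/2)**2 = 81/4 ≈ 20.250)
(N + 145)*(m + 946) = (81/4 + 145)*(-10 + 946) = (661/4)*936 = 154674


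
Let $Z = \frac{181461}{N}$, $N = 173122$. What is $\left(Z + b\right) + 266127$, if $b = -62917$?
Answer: $\frac{35180303081}{173122} \approx 2.0321 \cdot 10^{5}$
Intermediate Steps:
$Z = \frac{181461}{173122} \approx 1.0482$
$\left(Z + b\right) + 266127 = \left(\frac{181461}{173122} - 62917\right) + 266127 = - \frac{10892135413}{173122} + 266127 = \frac{35180303081}{173122}$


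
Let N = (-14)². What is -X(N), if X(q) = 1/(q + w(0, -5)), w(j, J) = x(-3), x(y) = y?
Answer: -1/193 ≈ -0.0051813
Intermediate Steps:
w(j, J) = -3
N = 196
X(q) = 1/(-3 + q) (X(q) = 1/(q - 3) = 1/(-3 + q))
-X(N) = -1/(-3 + 196) = -1/193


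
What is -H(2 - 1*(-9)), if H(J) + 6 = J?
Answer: -5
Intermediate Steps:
H(J) = -6 + J
-H(2 - 1*(-9)) = -(-6 + (2 - 1*(-9))) = -(-6 + (2 + 9)) = -(-6 + 11) = -1*5 = -5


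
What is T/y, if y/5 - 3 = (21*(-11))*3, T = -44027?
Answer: 44027/3450 ≈ 12.761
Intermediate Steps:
y = -3450 (y = 15 + 5*((21*(-11))*3) = 15 + 5*(-231*3) = 15 + 5*(-693) = 15 - 3465 = -3450)
T/y = -44027/(-3450) = -44027*(-1/3450) = 44027/3450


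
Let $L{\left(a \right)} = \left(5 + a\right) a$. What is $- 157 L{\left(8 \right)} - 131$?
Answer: $-16459$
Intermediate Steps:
$L{\left(a \right)} = a \left(5 + a\right)$
$- 157 L{\left(8 \right)} - 131 = - 157 \cdot 8 \left(5 + 8\right) - 131 = - 157 \cdot 8 \cdot 13 - 131 = \left(-157\right) 104 - 131 = -16328 - 131 = -16459$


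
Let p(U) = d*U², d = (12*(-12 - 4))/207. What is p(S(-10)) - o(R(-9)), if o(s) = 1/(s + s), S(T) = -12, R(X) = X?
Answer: -55273/414 ≈ -133.51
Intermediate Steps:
d = -64/69 (d = (12*(-16))*(1/207) = -192*1/207 = -64/69 ≈ -0.92754)
o(s) = 1/(2*s)
p(U) = -64*U²/69
p(S(-10)) - o(R(-9)) = -64/69*(-12)² - 1/(2*(-9)) = -64/69*144 - (-1)/(2*9) = -3072/23 - 1*(-1/18) = -3072/23 + 1/18 = -55273/414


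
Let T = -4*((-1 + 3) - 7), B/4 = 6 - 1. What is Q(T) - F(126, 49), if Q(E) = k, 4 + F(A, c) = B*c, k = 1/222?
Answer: -216671/222 ≈ -976.00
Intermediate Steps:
B = 20 (B = 4*(6 - 1) = 4*5 = 20)
k = 1/222 ≈ 0.0045045
T = 20 (T = -4*(2 - 7) = -4*(-5) = 20)
F(A, c) = -4 + 20*c
Q(E) = 1/222
Q(T) - F(126, 49) = 1/222 - (-4 + 20*49) = 1/222 - (-4 + 980) = 1/222 - 1*976 = 1/222 - 976 = -216671/222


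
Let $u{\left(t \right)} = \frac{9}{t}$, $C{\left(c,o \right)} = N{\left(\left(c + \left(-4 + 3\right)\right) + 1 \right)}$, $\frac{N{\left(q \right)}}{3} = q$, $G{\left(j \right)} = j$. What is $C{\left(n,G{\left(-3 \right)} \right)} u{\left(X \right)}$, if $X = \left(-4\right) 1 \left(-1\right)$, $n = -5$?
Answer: $- \frac{135}{4} \approx -33.75$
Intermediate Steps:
$N{\left(q \right)} = 3 q$
$C{\left(c,o \right)} = 3 c$ ($C{\left(c,o \right)} = 3 \left(\left(c + \left(-4 + 3\right)\right) + 1\right) = 3 \left(\left(c - 1\right) + 1\right) = 3 \left(\left(-1 + c\right) + 1\right) = 3 c$)
$X = 4$ ($X = \left(-4\right) \left(-1\right) = 4$)
$C{\left(n,G{\left(-3 \right)} \right)} u{\left(X \right)} = 3 \left(-5\right) \frac{9}{4} = - 15 \cdot 9 \cdot \frac{1}{4} = \left(-15\right) \frac{9}{4} = - \frac{135}{4}$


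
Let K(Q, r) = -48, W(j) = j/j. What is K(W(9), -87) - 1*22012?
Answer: -22060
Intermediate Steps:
W(j) = 1
K(W(9), -87) - 1*22012 = -48 - 1*22012 = -48 - 22012 = -22060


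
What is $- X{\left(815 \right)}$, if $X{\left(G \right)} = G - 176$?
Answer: $-639$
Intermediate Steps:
$X{\left(G \right)} = -176 + G$
$- X{\left(815 \right)} = - (-176 + 815) = \left(-1\right) 639 = -639$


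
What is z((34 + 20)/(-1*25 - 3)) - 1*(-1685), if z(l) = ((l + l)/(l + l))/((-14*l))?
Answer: 45496/27 ≈ 1685.0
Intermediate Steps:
z(l) = -1/(14*l) (z(l) = ((2*l)/((2*l)))*(-1/(14*l)) = ((2*l)*(1/(2*l)))*(-1/(14*l)) = 1*(-1/(14*l)) = -1/(14*l))
z((34 + 20)/(-1*25 - 3)) - 1*(-1685) = -(-1*25 - 3)/(34 + 20)/14 - 1*(-1685) = -1/(14*(54/(-25 - 3))) + 1685 = -1/(14*(54/(-28))) + 1685 = -1/(14*(54*(-1/28))) + 1685 = -1/(14*(-27/14)) + 1685 = -1/14*(-14/27) + 1685 = 1/27 + 1685 = 45496/27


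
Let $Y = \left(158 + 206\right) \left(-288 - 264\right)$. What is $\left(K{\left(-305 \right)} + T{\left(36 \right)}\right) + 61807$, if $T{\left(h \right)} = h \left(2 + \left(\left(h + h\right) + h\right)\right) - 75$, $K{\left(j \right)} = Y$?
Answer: $-135236$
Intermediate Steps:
$Y = -200928$ ($Y = 364 \left(-552\right) = -200928$)
$K{\left(j \right)} = -200928$
$T{\left(h \right)} = -75 + h \left(2 + 3 h\right)$ ($T{\left(h \right)} = h \left(2 + \left(2 h + h\right)\right) - 75 = h \left(2 + 3 h\right) - 75 = -75 + h \left(2 + 3 h\right)$)
$\left(K{\left(-305 \right)} + T{\left(36 \right)}\right) + 61807 = \left(-200928 + \left(-75 + 2 \cdot 36 + 3 \cdot 36^{2}\right)\right) + 61807 = \left(-200928 + \left(-75 + 72 + 3 \cdot 1296\right)\right) + 61807 = \left(-200928 + \left(-75 + 72 + 3888\right)\right) + 61807 = \left(-200928 + 3885\right) + 61807 = -197043 + 61807 = -135236$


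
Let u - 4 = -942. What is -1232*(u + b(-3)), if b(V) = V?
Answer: 1159312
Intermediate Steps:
u = -938 (u = 4 - 942 = -938)
-1232*(u + b(-3)) = -1232*(-938 - 3) = -1232*(-941) = 1159312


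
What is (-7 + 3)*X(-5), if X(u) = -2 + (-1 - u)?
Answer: -8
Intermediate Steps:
X(u) = -3 - u
(-7 + 3)*X(-5) = (-7 + 3)*(-3 - 1*(-5)) = -4*(-3 + 5) = -4*2 = -8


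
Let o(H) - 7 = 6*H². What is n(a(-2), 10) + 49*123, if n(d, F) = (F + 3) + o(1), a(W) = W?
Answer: 6053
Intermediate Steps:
o(H) = 7 + 6*H²
n(d, F) = 16 + F (n(d, F) = (F + 3) + (7 + 6*1²) = (3 + F) + (7 + 6*1) = (3 + F) + (7 + 6) = (3 + F) + 13 = 16 + F)
n(a(-2), 10) + 49*123 = (16 + 10) + 49*123 = 26 + 6027 = 6053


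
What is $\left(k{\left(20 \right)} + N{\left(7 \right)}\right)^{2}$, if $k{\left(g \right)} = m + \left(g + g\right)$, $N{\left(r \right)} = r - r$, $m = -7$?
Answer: $1089$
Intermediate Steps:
$N{\left(r \right)} = 0$
$k{\left(g \right)} = -7 + 2 g$ ($k{\left(g \right)} = -7 + \left(g + g\right) = -7 + 2 g$)
$\left(k{\left(20 \right)} + N{\left(7 \right)}\right)^{2} = \left(\left(-7 + 2 \cdot 20\right) + 0\right)^{2} = \left(\left(-7 + 40\right) + 0\right)^{2} = \left(33 + 0\right)^{2} = 33^{2} = 1089$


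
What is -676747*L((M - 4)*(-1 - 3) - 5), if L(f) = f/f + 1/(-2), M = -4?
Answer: -676747/2 ≈ -3.3837e+5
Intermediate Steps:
L(f) = ½ (L(f) = 1 + 1*(-½) = 1 - ½ = ½)
-676747*L((M - 4)*(-1 - 3) - 5) = -676747*½ = -676747/2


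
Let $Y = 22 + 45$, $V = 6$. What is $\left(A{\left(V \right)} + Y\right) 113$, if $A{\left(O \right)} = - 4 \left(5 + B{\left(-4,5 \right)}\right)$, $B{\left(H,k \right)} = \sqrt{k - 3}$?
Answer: $5311 - 452 \sqrt{2} \approx 4671.8$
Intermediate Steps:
$B{\left(H,k \right)} = \sqrt{-3 + k}$
$A{\left(O \right)} = -20 - 4 \sqrt{2}$ ($A{\left(O \right)} = - 4 \left(5 + \sqrt{-3 + 5}\right) = - 4 \left(5 + \sqrt{2}\right) = -20 - 4 \sqrt{2}$)
$Y = 67$
$\left(A{\left(V \right)} + Y\right) 113 = \left(\left(-20 - 4 \sqrt{2}\right) + 67\right) 113 = \left(47 - 4 \sqrt{2}\right) 113 = 5311 - 452 \sqrt{2}$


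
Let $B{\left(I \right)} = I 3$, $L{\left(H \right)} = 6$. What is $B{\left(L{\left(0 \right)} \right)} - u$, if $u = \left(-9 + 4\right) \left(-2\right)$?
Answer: $8$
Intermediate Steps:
$u = 10$ ($u = \left(-5\right) \left(-2\right) = 10$)
$B{\left(I \right)} = 3 I$
$B{\left(L{\left(0 \right)} \right)} - u = 3 \cdot 6 - 10 = 18 - 10 = 8$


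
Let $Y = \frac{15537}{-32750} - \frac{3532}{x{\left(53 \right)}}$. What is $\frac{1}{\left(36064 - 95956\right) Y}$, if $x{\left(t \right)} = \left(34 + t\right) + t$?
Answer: $\frac{16375}{25207725702} \approx 6.496 \cdot 10^{-7}$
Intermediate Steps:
$x{\left(t \right)} = 34 + 2 t$
$Y = - \frac{5892409}{229250}$ ($Y = \frac{15537}{-32750} - \frac{3532}{34 + 2 \cdot 53} = 15537 \left(- \frac{1}{32750}\right) - \frac{3532}{34 + 106} = - \frac{15537}{32750} - \frac{3532}{140} = - \frac{15537}{32750} - \frac{883}{35} = - \frac{5892409}{229250} \approx -25.703$)
$\frac{1}{\left(36064 - 95956\right) Y} = \frac{1}{\left(36064 - 95956\right) \left(- \frac{5892409}{229250}\right)} = \frac{1}{36064 - 95956} \left(- \frac{229250}{5892409}\right) = \frac{1}{-59892} \left(- \frac{229250}{5892409}\right) = \left(- \frac{1}{59892}\right) \left(- \frac{229250}{5892409}\right) = \frac{16375}{25207725702}$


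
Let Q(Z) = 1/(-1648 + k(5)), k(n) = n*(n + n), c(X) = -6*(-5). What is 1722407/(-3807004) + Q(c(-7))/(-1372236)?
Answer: -944237781423023/2087031122407128 ≈ -0.45243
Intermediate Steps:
c(X) = 30
k(n) = 2*n**2 (k(n) = n*(2*n) = 2*n**2)
Q(Z) = -1/1598 (Q(Z) = 1/(-1648 + 2*5**2) = 1/(-1648 + 2*25) = 1/(-1648 + 50) = 1/(-1598) = -1/1598)
1722407/(-3807004) + Q(c(-7))/(-1372236) = 1722407/(-3807004) - 1/1598/(-1372236) = 1722407*(-1/3807004) - 1/1598*(-1/1372236) = -1722407/3807004 + 1/2192833128 = -944237781423023/2087031122407128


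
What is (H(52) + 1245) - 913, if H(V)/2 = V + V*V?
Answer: 5844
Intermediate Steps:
H(V) = 2*V + 2*V² (H(V) = 2*(V + V*V) = 2*(V + V²) = 2*V + 2*V²)
(H(52) + 1245) - 913 = (2*52*(1 + 52) + 1245) - 913 = (2*52*53 + 1245) - 913 = (5512 + 1245) - 913 = 6757 - 913 = 5844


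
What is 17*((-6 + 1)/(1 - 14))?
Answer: 85/13 ≈ 6.5385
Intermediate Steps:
17*((-6 + 1)/(1 - 14)) = 17*(-5/(-13)) = 17*(-5*(-1/13)) = 17*(5/13) = 85/13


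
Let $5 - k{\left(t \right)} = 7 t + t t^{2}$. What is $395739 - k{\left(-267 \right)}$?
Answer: $-18640298$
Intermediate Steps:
$k{\left(t \right)} = 5 - t^{3} - 7 t$ ($k{\left(t \right)} = 5 - \left(7 t + t t^{2}\right) = 5 - \left(7 t + t^{3}\right) = 5 - \left(t^{3} + 7 t\right) = 5 - t^{3} - 7 t$)
$395739 - k{\left(-267 \right)} = 395739 - \left(5 - \left(-267\right)^{3} - -1869\right) = 395739 - \left(5 - -19034163 + 1869\right) = 395739 - \left(5 + 19034163 + 1869\right) = 395739 - 19036037 = -18640298$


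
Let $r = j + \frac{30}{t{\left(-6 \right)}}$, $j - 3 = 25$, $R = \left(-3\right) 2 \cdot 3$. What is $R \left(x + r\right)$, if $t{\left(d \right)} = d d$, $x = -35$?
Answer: $111$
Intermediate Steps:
$R = -18$ ($R = \left(-6\right) 3 = -18$)
$t{\left(d \right)} = d^{2}$
$j = 28$ ($j = 3 + 25 = 28$)
$r = \frac{173}{6}$ ($r = 28 + \frac{30}{\left(-6\right)^{2}} = 28 + \frac{30}{36} = 28 + 30 \cdot \frac{1}{36} = 28 + \frac{5}{6} = \frac{173}{6} \approx 28.833$)
$R \left(x + r\right) = - 18 \left(-35 + \frac{173}{6}\right) = \left(-18\right) \left(- \frac{37}{6}\right) = 111$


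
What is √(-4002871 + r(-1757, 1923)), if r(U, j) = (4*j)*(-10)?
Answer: I*√4079791 ≈ 2019.8*I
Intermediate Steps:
r(U, j) = -40*j
√(-4002871 + r(-1757, 1923)) = √(-4002871 - 40*1923) = √(-4002871 - 76920) = √(-4079791) = I*√4079791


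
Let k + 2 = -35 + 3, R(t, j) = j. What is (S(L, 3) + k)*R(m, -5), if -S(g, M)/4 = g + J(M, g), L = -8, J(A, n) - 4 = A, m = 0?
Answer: 150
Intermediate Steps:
J(A, n) = 4 + A
k = -34 (k = -2 + (-35 + 3) = -2 - 32 = -34)
S(g, M) = -16 - 4*M - 4*g (S(g, M) = -4*(g + (4 + M)) = -4*(4 + M + g) = -16 - 4*M - 4*g)
(S(L, 3) + k)*R(m, -5) = ((-16 - 4*3 - 4*(-8)) - 34)*(-5) = ((-16 - 12 + 32) - 34)*(-5) = (4 - 34)*(-5) = -30*(-5) = 150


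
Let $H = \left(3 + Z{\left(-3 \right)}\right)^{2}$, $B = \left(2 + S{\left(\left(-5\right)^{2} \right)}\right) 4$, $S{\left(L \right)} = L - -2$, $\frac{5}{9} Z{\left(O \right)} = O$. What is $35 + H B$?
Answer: $\frac{17579}{25} \approx 703.16$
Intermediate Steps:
$Z{\left(O \right)} = \frac{9 O}{5}$
$S{\left(L \right)} = 2 + L$ ($S{\left(L \right)} = L + 2 = 2 + L$)
$B = 116$ ($B = \left(2 + \left(2 + \left(-5\right)^{2}\right)\right) 4 = \left(2 + \left(2 + 25\right)\right) 4 = \left(2 + 27\right) 4 = 29 \cdot 4 = 116$)
$H = \frac{144}{25}$ ($H = \left(3 + \frac{9}{5} \left(-3\right)\right)^{2} = \left(3 - \frac{27}{5}\right)^{2} = \left(- \frac{12}{5}\right)^{2} = \frac{144}{25} \approx 5.76$)
$35 + H B = 35 + \frac{144}{25} \cdot 116 = 35 + \frac{16704}{25} = \frac{17579}{25}$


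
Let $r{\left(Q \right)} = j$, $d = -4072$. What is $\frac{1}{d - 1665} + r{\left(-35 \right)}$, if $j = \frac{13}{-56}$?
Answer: $- \frac{74637}{321272} \approx -0.23232$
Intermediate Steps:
$j = - \frac{13}{56}$ ($j = 13 \left(- \frac{1}{56}\right) = - \frac{13}{56} \approx -0.23214$)
$r{\left(Q \right)} = - \frac{13}{56}$
$\frac{1}{d - 1665} + r{\left(-35 \right)} = \frac{1}{-4072 - 1665} - \frac{13}{56} = \frac{1}{-5737} - \frac{13}{56} = - \frac{1}{5737} - \frac{13}{56} = - \frac{74637}{321272}$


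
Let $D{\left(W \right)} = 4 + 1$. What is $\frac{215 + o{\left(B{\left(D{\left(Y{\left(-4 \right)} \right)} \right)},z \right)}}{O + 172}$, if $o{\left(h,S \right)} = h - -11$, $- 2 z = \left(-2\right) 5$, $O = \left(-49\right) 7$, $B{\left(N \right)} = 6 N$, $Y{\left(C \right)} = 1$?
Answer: $- \frac{256}{171} \approx -1.4971$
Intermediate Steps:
$D{\left(W \right)} = 5$
$O = -343$
$z = 5$ ($z = - \frac{\left(-2\right) 5}{2} = \left(- \frac{1}{2}\right) \left(-10\right) = 5$)
$o{\left(h,S \right)} = 11 + h$ ($o{\left(h,S \right)} = h + 11 = 11 + h$)
$\frac{215 + o{\left(B{\left(D{\left(Y{\left(-4 \right)} \right)} \right)},z \right)}}{O + 172} = \frac{215 + \left(11 + 6 \cdot 5\right)}{-343 + 172} = \frac{215 + \left(11 + 30\right)}{-171} = \left(215 + 41\right) \left(- \frac{1}{171}\right) = 256 \left(- \frac{1}{171}\right) = - \frac{256}{171}$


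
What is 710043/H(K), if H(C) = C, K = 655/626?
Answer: 444486918/655 ≈ 6.7861e+5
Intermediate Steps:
K = 655/626 (K = 655*(1/626) = 655/626 ≈ 1.0463)
710043/H(K) = 710043/(655/626) = 710043*(626/655) = 444486918/655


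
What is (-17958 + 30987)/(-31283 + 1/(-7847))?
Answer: -102238563/245477702 ≈ -0.41649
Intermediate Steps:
(-17958 + 30987)/(-31283 + 1/(-7847)) = 13029/(-31283 - 1/7847) = 13029/(-245477702/7847) = 13029*(-7847/245477702) = -102238563/245477702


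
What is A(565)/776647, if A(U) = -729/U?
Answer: -729/438805555 ≈ -1.6613e-6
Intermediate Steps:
A(565)/776647 = -729/565/776647 = -729*1/565*(1/776647) = -729/565*1/776647 = -729/438805555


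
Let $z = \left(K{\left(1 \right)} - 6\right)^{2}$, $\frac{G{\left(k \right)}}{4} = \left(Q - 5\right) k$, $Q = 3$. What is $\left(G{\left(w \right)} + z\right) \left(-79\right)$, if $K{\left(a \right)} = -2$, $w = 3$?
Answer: $-3160$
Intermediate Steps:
$G{\left(k \right)} = - 8 k$ ($G{\left(k \right)} = 4 \left(3 - 5\right) k = 4 \left(- 2 k\right) = - 8 k$)
$z = 64$ ($z = \left(-2 - 6\right)^{2} = \left(-8\right)^{2} = 64$)
$\left(G{\left(w \right)} + z\right) \left(-79\right) = \left(\left(-8\right) 3 + 64\right) \left(-79\right) = \left(-24 + 64\right) \left(-79\right) = 40 \left(-79\right) = -3160$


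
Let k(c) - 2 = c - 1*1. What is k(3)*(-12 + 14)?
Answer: 8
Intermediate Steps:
k(c) = 1 + c (k(c) = 2 + (c - 1*1) = 2 + (c - 1) = 2 + (-1 + c) = 1 + c)
k(3)*(-12 + 14) = (1 + 3)*(-12 + 14) = 4*2 = 8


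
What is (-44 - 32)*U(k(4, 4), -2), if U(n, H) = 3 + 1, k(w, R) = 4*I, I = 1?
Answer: -304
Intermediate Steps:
k(w, R) = 4 (k(w, R) = 4*1 = 4)
U(n, H) = 4
(-44 - 32)*U(k(4, 4), -2) = (-44 - 32)*4 = -76*4 = -304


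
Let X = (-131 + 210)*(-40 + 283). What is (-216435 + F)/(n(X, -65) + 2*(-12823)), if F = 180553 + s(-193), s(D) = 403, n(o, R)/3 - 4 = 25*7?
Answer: 2087/1477 ≈ 1.4130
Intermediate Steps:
X = 19197 (X = 79*243 = 19197)
n(o, R) = 537 (n(o, R) = 12 + 3*(25*7) = 12 + 3*175 = 12 + 525 = 537)
F = 180956 (F = 180553 + 403 = 180956)
(-216435 + F)/(n(X, -65) + 2*(-12823)) = (-216435 + 180956)/(537 + 2*(-12823)) = -35479/(537 - 25646) = -35479/(-25109) = -35479*(-1/25109) = 2087/1477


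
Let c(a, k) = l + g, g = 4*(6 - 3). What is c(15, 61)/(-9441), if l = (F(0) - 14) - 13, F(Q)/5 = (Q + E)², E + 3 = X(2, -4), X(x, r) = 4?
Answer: 10/9441 ≈ 0.0010592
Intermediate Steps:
E = 1 (E = -3 + 4 = 1)
F(Q) = 5*(1 + Q)² (F(Q) = 5*(Q + 1)² = 5*(1 + Q)²)
l = -22 (l = (5*(1 + 0)² - 14) - 13 = (5*1² - 14) - 13 = (5*1 - 14) - 13 = (5 - 14) - 13 = -9 - 13 = -22)
g = 12 (g = 4*3 = 12)
c(a, k) = -10 (c(a, k) = -22 + 12 = -10)
c(15, 61)/(-9441) = -10/(-9441) = -10*(-1/9441) = 10/9441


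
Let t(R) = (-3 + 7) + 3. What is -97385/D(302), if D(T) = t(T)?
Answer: -97385/7 ≈ -13912.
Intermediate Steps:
t(R) = 7 (t(R) = 4 + 3 = 7)
D(T) = 7
-97385/D(302) = -97385/7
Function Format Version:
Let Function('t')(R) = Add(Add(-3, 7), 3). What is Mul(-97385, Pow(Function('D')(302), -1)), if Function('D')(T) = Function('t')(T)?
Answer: Rational(-97385, 7) ≈ -13912.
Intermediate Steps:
Function('t')(R) = 7 (Function('t')(R) = Add(4, 3) = 7)
Function('D')(T) = 7
Mul(-97385, Pow(Function('D')(302), -1)) = Mul(-97385, Pow(7, -1)) = Mul(-97385, Rational(1, 7)) = Rational(-97385, 7)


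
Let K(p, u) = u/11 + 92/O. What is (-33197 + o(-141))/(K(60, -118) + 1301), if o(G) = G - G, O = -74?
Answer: -13511179/524635 ≈ -25.753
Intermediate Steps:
K(p, u) = -46/37 + u/11 (K(p, u) = u/11 + 92/(-74) = u*(1/11) + 92*(-1/74) = u/11 - 46/37 = -46/37 + u/11)
o(G) = 0
(-33197 + o(-141))/(K(60, -118) + 1301) = (-33197 + 0)/((-46/37 + (1/11)*(-118)) + 1301) = -33197/((-46/37 - 118/11) + 1301) = -33197/(-4872/407 + 1301) = -33197/524635/407 = -33197*407/524635 = -13511179/524635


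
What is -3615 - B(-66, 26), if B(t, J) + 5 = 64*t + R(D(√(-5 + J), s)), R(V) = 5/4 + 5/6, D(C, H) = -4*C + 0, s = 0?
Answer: 7343/12 ≈ 611.92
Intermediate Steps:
D(C, H) = -4*C
R(V) = 25/12 (R(V) = 5*(¼) + 5*(⅙) = 5/4 + ⅚ = 25/12)
B(t, J) = -35/12 + 64*t (B(t, J) = -5 + (64*t + 25/12) = -5 + (25/12 + 64*t) = -35/12 + 64*t)
-3615 - B(-66, 26) = -3615 - (-35/12 + 64*(-66)) = -3615 - (-35/12 - 4224) = -3615 - 1*(-50723/12) = -3615 + 50723/12 = 7343/12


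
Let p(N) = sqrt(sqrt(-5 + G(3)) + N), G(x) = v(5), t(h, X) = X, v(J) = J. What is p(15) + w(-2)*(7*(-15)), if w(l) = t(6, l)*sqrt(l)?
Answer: sqrt(15) + 210*I*sqrt(2) ≈ 3.873 + 296.98*I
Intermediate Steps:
w(l) = l**(3/2) (w(l) = l*sqrt(l) = l**(3/2))
G(x) = 5
p(N) = sqrt(N) (p(N) = sqrt(sqrt(-5 + 5) + N) = sqrt(sqrt(0) + N) = sqrt(0 + N) = sqrt(N))
p(15) + w(-2)*(7*(-15)) = sqrt(15) + (-2)**(3/2)*(7*(-15)) = sqrt(15) - 2*I*sqrt(2)*(-105) = sqrt(15) + 210*I*sqrt(2)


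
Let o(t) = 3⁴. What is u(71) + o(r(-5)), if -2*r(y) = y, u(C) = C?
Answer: 152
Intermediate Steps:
r(y) = -y/2
o(t) = 81
u(71) + o(r(-5)) = 71 + 81 = 152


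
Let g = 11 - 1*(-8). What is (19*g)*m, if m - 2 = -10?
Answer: -2888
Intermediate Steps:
m = -8 (m = 2 - 10 = -8)
g = 19 (g = 11 + 8 = 19)
(19*g)*m = (19*19)*(-8) = 361*(-8) = -2888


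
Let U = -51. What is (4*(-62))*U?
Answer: 12648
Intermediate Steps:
(4*(-62))*U = (4*(-62))*(-51) = -248*(-51) = 12648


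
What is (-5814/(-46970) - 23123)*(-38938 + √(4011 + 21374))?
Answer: 21144920645624/23485 - 543040748*√25385/23485 ≈ 8.9667e+8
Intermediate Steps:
(-5814/(-46970) - 23123)*(-38938 + √(4011 + 21374)) = (-5814*(-1/46970) - 23123)*(-38938 + √25385) = (2907/23485 - 23123)*(-38938 + √25385) = -543040748*(-38938 + √25385)/23485 = 21144920645624/23485 - 543040748*√25385/23485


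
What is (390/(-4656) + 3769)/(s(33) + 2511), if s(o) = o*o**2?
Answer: 974893/9945216 ≈ 0.098026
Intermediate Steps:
s(o) = o**3
(390/(-4656) + 3769)/(s(33) + 2511) = (390/(-4656) + 3769)/(33**3 + 2511) = (390*(-1/4656) + 3769)/(35937 + 2511) = (-65/776 + 3769)/38448 = (2924679/776)*(1/38448) = 974893/9945216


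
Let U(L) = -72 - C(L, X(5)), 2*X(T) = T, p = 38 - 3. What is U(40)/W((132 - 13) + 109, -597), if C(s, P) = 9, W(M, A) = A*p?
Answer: 27/6965 ≈ 0.0038765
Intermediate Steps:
p = 35
W(M, A) = 35*A (W(M, A) = A*35 = 35*A)
X(T) = T/2
U(L) = -81 (U(L) = -72 - 1*9 = -72 - 9 = -81)
U(40)/W((132 - 13) + 109, -597) = -81/(35*(-597)) = -81/(-20895) = -81*(-1/20895) = 27/6965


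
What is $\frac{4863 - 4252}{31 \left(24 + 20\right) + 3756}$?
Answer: $\frac{611}{5120} \approx 0.11934$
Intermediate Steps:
$\frac{4863 - 4252}{31 \left(24 + 20\right) + 3756} = \frac{611}{31 \cdot 44 + 3756} = \frac{611}{1364 + 3756} = \frac{611}{5120}$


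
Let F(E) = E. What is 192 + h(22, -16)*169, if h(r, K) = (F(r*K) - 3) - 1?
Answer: -59972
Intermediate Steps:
h(r, K) = -4 + K*r (h(r, K) = (r*K - 3) - 1 = (K*r - 3) - 1 = (-3 + K*r) - 1 = -4 + K*r)
192 + h(22, -16)*169 = 192 + (-4 - 16*22)*169 = 192 + (-4 - 352)*169 = 192 - 356*169 = 192 - 60164 = -59972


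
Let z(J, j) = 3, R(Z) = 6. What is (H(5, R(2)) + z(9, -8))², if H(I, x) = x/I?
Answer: 441/25 ≈ 17.640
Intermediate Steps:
(H(5, R(2)) + z(9, -8))² = (6/5 + 3)² = (21/5)² = 441/25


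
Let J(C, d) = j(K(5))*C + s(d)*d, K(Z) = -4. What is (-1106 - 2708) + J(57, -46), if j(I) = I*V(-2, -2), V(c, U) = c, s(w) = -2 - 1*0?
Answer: -3266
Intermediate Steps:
s(w) = -2 (s(w) = -2 + 0 = -2)
j(I) = -2*I (j(I) = I*(-2) = -2*I)
J(C, d) = -2*d + 8*C (J(C, d) = (-2*(-4))*C - 2*d = 8*C - 2*d = -2*d + 8*C)
(-1106 - 2708) + J(57, -46) = (-1106 - 2708) + (-2*(-46) + 8*57) = -3814 + (92 + 456) = -3814 + 548 = -3266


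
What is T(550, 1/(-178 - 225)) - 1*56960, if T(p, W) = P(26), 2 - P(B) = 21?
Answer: -56979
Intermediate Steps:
P(B) = -19 (P(B) = 2 - 1*21 = 2 - 21 = -19)
T(p, W) = -19
T(550, 1/(-178 - 225)) - 1*56960 = -19 - 1*56960 = -19 - 56960 = -56979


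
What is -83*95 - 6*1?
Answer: -7891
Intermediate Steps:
-83*95 - 6*1 = -7885 - 6 = -7891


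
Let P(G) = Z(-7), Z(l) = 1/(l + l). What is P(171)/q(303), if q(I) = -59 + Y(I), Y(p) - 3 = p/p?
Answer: 1/770 ≈ 0.0012987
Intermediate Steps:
Z(l) = 1/(2*l)
Y(p) = 4 (Y(p) = 3 + p/p = 3 + 1 = 4)
P(G) = -1/14 (P(G) = (½)/(-7) = (½)*(-⅐) = -1/14)
q(I) = -55 (q(I) = -59 + 4 = -55)
P(171)/q(303) = -1/14/(-55) = -1/14*(-1/55) = 1/770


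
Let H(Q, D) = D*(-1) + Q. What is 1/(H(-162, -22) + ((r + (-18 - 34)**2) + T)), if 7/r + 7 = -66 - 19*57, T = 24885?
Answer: 1156/31731037 ≈ 3.6431e-5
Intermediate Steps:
H(Q, D) = Q - D (H(Q, D) = -D + Q = Q - D)
r = -7/1156 (r = 7/(-7 + (-66 - 19*57)) = 7/(-7 + (-66 - 1083)) = 7/(-7 - 1149) = 7/(-1156) = 7*(-1/1156) = -7/1156 ≈ -0.0060554)
1/(H(-162, -22) + ((r + (-18 - 34)**2) + T)) = 1/((-162 - 1*(-22)) + ((-7/1156 + (-18 - 34)**2) + 24885)) = 1/((-162 + 22) + ((-7/1156 + (-52)**2) + 24885)) = 1/(-140 + ((-7/1156 + 2704) + 24885)) = 1/(-140 + (3125817/1156 + 24885)) = 1/(-140 + 31892877/1156) = 1/(31731037/1156) = 1156/31731037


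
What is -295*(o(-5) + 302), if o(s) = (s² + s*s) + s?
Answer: -102365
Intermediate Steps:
o(s) = s + 2*s² (o(s) = (s² + s²) + s = 2*s² + s = s + 2*s²)
-295*(o(-5) + 302) = -295*(-5*(1 + 2*(-5)) + 302) = -295*(-5*(1 - 10) + 302) = -295*(-5*(-9) + 302) = -295*(45 + 302) = -295*347 = -102365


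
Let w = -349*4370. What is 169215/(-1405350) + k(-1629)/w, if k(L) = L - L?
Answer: -11281/93690 ≈ -0.12041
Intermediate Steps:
w = -1525130
k(L) = 0
169215/(-1405350) + k(-1629)/w = 169215/(-1405350) + 0/(-1525130) = 169215*(-1/1405350) + 0*(-1/1525130) = -11281/93690 + 0 = -11281/93690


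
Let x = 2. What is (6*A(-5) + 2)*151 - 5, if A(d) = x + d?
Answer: -2421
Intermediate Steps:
A(d) = 2 + d
(6*A(-5) + 2)*151 - 5 = (6*(2 - 5) + 2)*151 - 5 = (6*(-3) + 2)*151 - 5 = (-18 + 2)*151 - 5 = -16*151 - 5 = -2416 - 5 = -2421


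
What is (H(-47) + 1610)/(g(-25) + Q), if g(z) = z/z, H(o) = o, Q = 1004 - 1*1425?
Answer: -521/140 ≈ -3.7214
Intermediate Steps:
Q = -421 (Q = 1004 - 1425 = -421)
g(z) = 1
(H(-47) + 1610)/(g(-25) + Q) = (-47 + 1610)/(1 - 421) = 1563/(-420) = 1563*(-1/420) = -521/140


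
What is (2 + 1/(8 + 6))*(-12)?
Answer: -174/7 ≈ -24.857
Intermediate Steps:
(2 + 1/(8 + 6))*(-12) = (2 + 1/14)*(-12) = (29/14)*(-12) = -174/7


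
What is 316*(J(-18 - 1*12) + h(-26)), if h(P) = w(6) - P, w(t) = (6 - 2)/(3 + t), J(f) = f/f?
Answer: 78052/9 ≈ 8672.4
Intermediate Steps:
J(f) = 1
w(t) = 4/(3 + t)
h(P) = 4/9 - P (h(P) = 4/(3 + 6) - P = 4/9 - P)
316*(J(-18 - 1*12) + h(-26)) = 316*(1 + (4/9 - 1*(-26))) = 316*(1 + (4/9 + 26)) = 316*(1 + 238/9) = 316*(247/9) = 78052/9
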